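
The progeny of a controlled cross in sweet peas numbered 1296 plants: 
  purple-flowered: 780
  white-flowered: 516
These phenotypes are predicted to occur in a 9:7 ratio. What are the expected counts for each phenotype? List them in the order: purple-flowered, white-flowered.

729, 567

Expected counts for N = 1296 under a 9:7 ratio (total parts = 16):
  purple-flowered: 1296 × 9/16 = 729
  white-flowered: 1296 × 7/16 = 567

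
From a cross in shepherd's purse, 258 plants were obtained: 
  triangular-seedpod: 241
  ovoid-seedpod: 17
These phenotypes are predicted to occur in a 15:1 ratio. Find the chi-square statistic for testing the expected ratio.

Under the 15:1 hypothesis (Σ ratio = 16, N = 258):
  triangular-seedpod: 258 × 15/16 = 241.875
  ovoid-seedpod: 258 × 1/16 = 16.125
χ² = Σ (O − E)² / E
  triangular-seedpod: (241 − 241.875)² / 241.875 = 0.0032
  ovoid-seedpod: (17 − 16.125)² / 16.125 = 0.0475
χ² = 0.0032 + 0.0475 = 0.0507 ≈ 0.051

0.051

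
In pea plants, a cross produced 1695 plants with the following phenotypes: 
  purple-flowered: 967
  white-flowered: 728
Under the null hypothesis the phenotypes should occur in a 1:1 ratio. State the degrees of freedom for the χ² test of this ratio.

A goodness-of-fit test with 2 phenotype classes has df = 2 − 1 = 1.

1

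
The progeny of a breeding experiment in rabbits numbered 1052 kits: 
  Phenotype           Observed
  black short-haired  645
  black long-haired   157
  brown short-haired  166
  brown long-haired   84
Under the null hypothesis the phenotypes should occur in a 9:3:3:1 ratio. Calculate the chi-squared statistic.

The 9:3:3:1 ratio has 16 parts, so with N = 1052 the expected counts are:
  black short-haired: 1052 × 9/16 = 591.75
  black long-haired: 1052 × 3/16 = 197.25
  brown short-haired: 1052 × 3/16 = 197.25
  brown long-haired: 1052 × 1/16 = 65.75
χ² = Σ (O − E)² / E
  black short-haired: (645 − 591.75)² / 591.75 = 4.7918
  black long-haired: (157 − 197.25)² / 197.25 = 8.2132
  brown short-haired: (166 − 197.25)² / 197.25 = 4.9509
  brown long-haired: (84 − 65.75)² / 65.75 = 5.0656
χ² = 4.7918 + 8.2132 + 4.9509 + 5.0656 = 23.0215 ≈ 23.022

23.022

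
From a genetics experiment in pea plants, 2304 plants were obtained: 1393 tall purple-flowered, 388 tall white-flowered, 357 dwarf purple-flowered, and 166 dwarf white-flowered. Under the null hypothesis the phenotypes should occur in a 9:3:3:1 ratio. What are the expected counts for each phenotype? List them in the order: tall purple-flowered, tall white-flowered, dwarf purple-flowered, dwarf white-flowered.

1296, 432, 432, 144

The 9:3:3:1 ratio has 16 parts, so with N = 2304 the expected counts are:
  tall purple-flowered: 2304 × 9/16 = 1296
  tall white-flowered: 2304 × 3/16 = 432
  dwarf purple-flowered: 2304 × 3/16 = 432
  dwarf white-flowered: 2304 × 1/16 = 144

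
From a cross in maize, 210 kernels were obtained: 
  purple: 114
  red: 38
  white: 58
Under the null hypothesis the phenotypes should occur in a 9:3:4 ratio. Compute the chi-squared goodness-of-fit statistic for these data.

Total ratio parts = 16. Expected numbers out of 210:
  purple: 210 × 9/16 = 118.125
  red: 210 × 3/16 = 39.375
  white: 210 × 4/16 = 52.5
χ² = Σ (O − E)² / E
  purple: (114 − 118.125)² / 118.125 = 0.1440
  red: (38 − 39.375)² / 39.375 = 0.0480
  white: (58 − 52.5)² / 52.5 = 0.5762
χ² = 0.1440 + 0.0480 + 0.5762 = 0.7682 ≈ 0.768

0.768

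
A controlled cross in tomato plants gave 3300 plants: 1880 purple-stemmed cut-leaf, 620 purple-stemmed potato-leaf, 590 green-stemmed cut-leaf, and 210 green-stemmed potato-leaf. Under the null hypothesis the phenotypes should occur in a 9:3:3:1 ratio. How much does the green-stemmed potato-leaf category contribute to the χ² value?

0.068

Under the 9:3:3:1 hypothesis (Σ ratio = 16, N = 3300):
  purple-stemmed cut-leaf: 3300 × 9/16 = 1856.25
  purple-stemmed potato-leaf: 3300 × 3/16 = 618.75
  green-stemmed cut-leaf: 3300 × 3/16 = 618.75
  green-stemmed potato-leaf: 3300 × 1/16 = 206.25
Contribution of green-stemmed potato-leaf: (210 − 206.25)² / 206.25 = 0.0682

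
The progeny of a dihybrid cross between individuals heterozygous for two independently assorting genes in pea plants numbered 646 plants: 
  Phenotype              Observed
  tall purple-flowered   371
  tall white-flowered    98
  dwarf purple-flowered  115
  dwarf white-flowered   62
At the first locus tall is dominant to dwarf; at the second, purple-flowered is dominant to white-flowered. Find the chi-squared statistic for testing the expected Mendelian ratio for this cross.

A dihybrid F₂ with independent assortment and complete dominance at both loci gives a 9:3:3:1 phenotypic ratio.
Total ratio parts = 16. Expected numbers out of 646:
  tall purple-flowered: 646 × 9/16 = 363.375
  tall white-flowered: 646 × 3/16 = 121.125
  dwarf purple-flowered: 646 × 3/16 = 121.125
  dwarf white-flowered: 646 × 1/16 = 40.375
χ² = Σ (O − E)² / E
  tall purple-flowered: (371 − 363.375)² / 363.375 = 0.1600
  tall white-flowered: (98 − 121.125)² / 121.125 = 4.4150
  dwarf purple-flowered: (115 − 121.125)² / 121.125 = 0.3097
  dwarf white-flowered: (62 − 40.375)² / 40.375 = 11.5824
χ² = 0.1600 + 4.4150 + 0.3097 + 11.5824 = 16.4671 ≈ 16.467

16.467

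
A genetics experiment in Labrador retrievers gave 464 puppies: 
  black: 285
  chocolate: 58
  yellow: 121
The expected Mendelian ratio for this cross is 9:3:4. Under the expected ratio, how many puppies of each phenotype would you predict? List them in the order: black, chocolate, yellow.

261, 87, 116

Under the 9:3:4 hypothesis (Σ ratio = 16, N = 464):
  black: 464 × 9/16 = 261
  chocolate: 464 × 3/16 = 87
  yellow: 464 × 4/16 = 116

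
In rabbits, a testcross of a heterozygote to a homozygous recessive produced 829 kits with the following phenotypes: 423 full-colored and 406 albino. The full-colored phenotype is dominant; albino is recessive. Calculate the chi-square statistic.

0.349

A testcross of a heterozygote (Aa × aa) gives a 1:1 phenotypic ratio.
Total ratio parts = 2. Expected numbers out of 829:
  full-colored: 829 × 1/2 = 414.5
  albino: 829 × 1/2 = 414.5
χ² = Σ (O − E)² / E
  full-colored: (423 − 414.5)² / 414.5 = 0.1743
  albino: (406 − 414.5)² / 414.5 = 0.1743
χ² = 0.1743 + 0.1743 = 0.3486 ≈ 0.349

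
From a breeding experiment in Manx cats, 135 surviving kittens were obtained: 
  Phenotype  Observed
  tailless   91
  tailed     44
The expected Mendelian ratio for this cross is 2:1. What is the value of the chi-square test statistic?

0.033

The 2:1 ratio has 3 parts, so with N = 135 the expected counts are:
  tailless: 135 × 2/3 = 90
  tailed: 135 × 1/3 = 45
χ² = Σ (O − E)² / E
  tailless: (91 − 90)² / 90 = 0.0111
  tailed: (44 − 45)² / 45 = 0.0222
χ² = 0.0111 + 0.0222 = 0.0333 ≈ 0.033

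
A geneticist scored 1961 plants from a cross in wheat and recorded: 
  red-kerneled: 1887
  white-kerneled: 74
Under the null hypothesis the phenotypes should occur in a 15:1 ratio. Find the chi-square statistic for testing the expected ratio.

Expected counts for N = 1961 under a 15:1 ratio (total parts = 16):
  red-kerneled: 1961 × 15/16 = 1838.4375
  white-kerneled: 1961 × 1/16 = 122.5625
χ² = Σ (O − E)² / E
  red-kerneled: (1887 − 1838.4375)² / 1838.4375 = 1.2828
  white-kerneled: (74 − 122.5625)² / 122.5625 = 19.2417
χ² = 1.2828 + 19.2417 = 20.5245 ≈ 20.525

20.525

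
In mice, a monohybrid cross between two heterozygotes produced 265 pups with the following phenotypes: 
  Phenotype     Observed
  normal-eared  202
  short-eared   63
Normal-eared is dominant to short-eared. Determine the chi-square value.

For a monohybrid cross between heterozygotes with complete dominance, the expected phenotypic ratio is 3:1.
Expected counts for N = 265 under a 3:1 ratio (total parts = 4):
  normal-eared: 265 × 3/4 = 198.75
  short-eared: 265 × 1/4 = 66.25
χ² = Σ (O − E)² / E
  normal-eared: (202 − 198.75)² / 198.75 = 0.0531
  short-eared: (63 − 66.25)² / 66.25 = 0.1594
χ² = 0.0531 + 0.1594 = 0.2125 ≈ 0.213

0.213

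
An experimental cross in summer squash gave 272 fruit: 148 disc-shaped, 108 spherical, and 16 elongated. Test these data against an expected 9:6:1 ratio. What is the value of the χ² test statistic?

0.575

Under the 9:6:1 hypothesis (Σ ratio = 16, N = 272):
  disc-shaped: 272 × 9/16 = 153
  spherical: 272 × 6/16 = 102
  elongated: 272 × 1/16 = 17
χ² = Σ (O − E)² / E
  disc-shaped: (148 − 153)² / 153 = 0.1634
  spherical: (108 − 102)² / 102 = 0.3529
  elongated: (16 − 17)² / 17 = 0.0588
χ² = 0.1634 + 0.3529 + 0.0588 = 0.5751 ≈ 0.575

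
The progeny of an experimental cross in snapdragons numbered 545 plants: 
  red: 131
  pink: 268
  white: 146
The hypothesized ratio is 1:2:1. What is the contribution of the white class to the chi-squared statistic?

0.698

Expected counts for N = 545 under a 1:2:1 ratio (total parts = 4):
  red: 545 × 1/4 = 136.25
  pink: 545 × 2/4 = 272.5
  white: 545 × 1/4 = 136.25
Contribution of white: (146 − 136.25)² / 136.25 = 0.6977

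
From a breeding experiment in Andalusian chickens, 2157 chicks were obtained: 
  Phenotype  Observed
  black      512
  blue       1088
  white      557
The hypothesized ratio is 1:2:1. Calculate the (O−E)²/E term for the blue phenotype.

0.084

Under the 1:2:1 hypothesis (Σ ratio = 4, N = 2157):
  black: 2157 × 1/4 = 539.25
  blue: 2157 × 2/4 = 1078.5
  white: 2157 × 1/4 = 539.25
Contribution of blue: (1088 − 1078.5)² / 1078.5 = 0.0837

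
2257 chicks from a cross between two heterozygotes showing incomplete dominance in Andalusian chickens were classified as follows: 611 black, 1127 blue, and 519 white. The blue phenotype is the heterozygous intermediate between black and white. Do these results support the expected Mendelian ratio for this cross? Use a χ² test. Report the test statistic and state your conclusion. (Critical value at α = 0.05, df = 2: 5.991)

With incomplete dominance, a heterozygote × heterozygote cross gives a 1:2:1 phenotypic ratio.
The 1:2:1 ratio has 4 parts, so with N = 2257 the expected counts are:
  black: 2257 × 1/4 = 564.25
  blue: 2257 × 2/4 = 1128.5
  white: 2257 × 1/4 = 564.25
χ² = Σ (O − E)² / E
  black: (611 − 564.25)² / 564.25 = 3.8734
  blue: (1127 − 1128.5)² / 1128.5 = 0.0020
  white: (519 − 564.25)² / 564.25 = 3.6288
χ² = 3.8734 + 0.0020 + 3.6288 = 7.5042 ≈ 7.504
Degrees of freedom = 3 − 1 = 2; critical value at α = 0.05 is 5.991.
Since 7.504 > 5.991, we reject the null hypothesis — the data do not fit the 1:2:1 ratio.

7.504; not consistent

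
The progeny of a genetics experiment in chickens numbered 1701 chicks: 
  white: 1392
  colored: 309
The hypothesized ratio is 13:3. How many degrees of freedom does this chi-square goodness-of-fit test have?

1

A goodness-of-fit test with 2 phenotype classes has df = 2 − 1 = 1.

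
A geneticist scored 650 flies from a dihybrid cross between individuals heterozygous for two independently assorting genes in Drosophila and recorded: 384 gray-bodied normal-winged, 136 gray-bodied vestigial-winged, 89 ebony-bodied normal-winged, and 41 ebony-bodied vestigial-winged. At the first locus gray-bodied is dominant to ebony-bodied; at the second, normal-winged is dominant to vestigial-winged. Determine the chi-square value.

A dihybrid F₂ with independent assortment and complete dominance at both loci gives a 9:3:3:1 phenotypic ratio.
The 9:3:3:1 ratio has 16 parts, so with N = 650 the expected counts are:
  gray-bodied normal-winged: 650 × 9/16 = 365.625
  gray-bodied vestigial-winged: 650 × 3/16 = 121.875
  ebony-bodied normal-winged: 650 × 3/16 = 121.875
  ebony-bodied vestigial-winged: 650 × 1/16 = 40.625
χ² = Σ (O − E)² / E
  gray-bodied normal-winged: (384 − 365.625)² / 365.625 = 0.9235
  gray-bodied vestigial-winged: (136 − 121.875)² / 121.875 = 1.6371
  ebony-bodied normal-winged: (89 − 121.875)² / 121.875 = 8.8678
  ebony-bodied vestigial-winged: (41 − 40.625)² / 40.625 = 0.0035
χ² = 0.9235 + 1.6371 + 8.8678 + 0.0035 = 11.4319 ≈ 11.432

11.432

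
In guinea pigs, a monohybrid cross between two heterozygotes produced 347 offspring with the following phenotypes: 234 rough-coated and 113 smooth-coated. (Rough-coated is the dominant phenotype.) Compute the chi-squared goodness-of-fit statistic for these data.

10.591

For a monohybrid cross between heterozygotes with complete dominance, the expected phenotypic ratio is 3:1.
Under the 3:1 hypothesis (Σ ratio = 4, N = 347):
  rough-coated: 347 × 3/4 = 260.25
  smooth-coated: 347 × 1/4 = 86.75
χ² = Σ (O − E)² / E
  rough-coated: (234 − 260.25)² / 260.25 = 2.6477
  smooth-coated: (113 − 86.75)² / 86.75 = 7.9431
χ² = 2.6477 + 7.9431 = 10.5908 ≈ 10.591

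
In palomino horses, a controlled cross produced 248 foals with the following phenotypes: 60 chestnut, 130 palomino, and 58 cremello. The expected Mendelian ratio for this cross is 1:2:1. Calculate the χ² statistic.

The 1:2:1 ratio has 4 parts, so with N = 248 the expected counts are:
  chestnut: 248 × 1/4 = 62
  palomino: 248 × 2/4 = 124
  cremello: 248 × 1/4 = 62
χ² = Σ (O − E)² / E
  chestnut: (60 − 62)² / 62 = 0.0645
  palomino: (130 − 124)² / 124 = 0.2903
  cremello: (58 − 62)² / 62 = 0.2581
χ² = 0.0645 + 0.2903 + 0.2581 = 0.6129 ≈ 0.613

0.613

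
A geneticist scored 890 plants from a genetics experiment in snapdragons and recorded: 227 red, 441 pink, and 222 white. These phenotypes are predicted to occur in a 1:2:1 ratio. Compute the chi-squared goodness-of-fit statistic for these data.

0.128

Under the 1:2:1 hypothesis (Σ ratio = 4, N = 890):
  red: 890 × 1/4 = 222.5
  pink: 890 × 2/4 = 445
  white: 890 × 1/4 = 222.5
χ² = Σ (O − E)² / E
  red: (227 − 222.5)² / 222.5 = 0.0910
  pink: (441 − 445)² / 445 = 0.0360
  white: (222 − 222.5)² / 222.5 = 0.0011
χ² = 0.0910 + 0.0360 + 0.0011 = 0.1281 ≈ 0.128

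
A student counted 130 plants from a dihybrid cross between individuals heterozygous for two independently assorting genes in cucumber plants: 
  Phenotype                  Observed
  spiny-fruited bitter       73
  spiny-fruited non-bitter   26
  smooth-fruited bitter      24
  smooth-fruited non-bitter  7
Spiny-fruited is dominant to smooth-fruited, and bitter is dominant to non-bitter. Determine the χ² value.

0.270

A dihybrid F₂ with independent assortment and complete dominance at both loci gives a 9:3:3:1 phenotypic ratio.
Under the 9:3:3:1 hypothesis (Σ ratio = 16, N = 130):
  spiny-fruited bitter: 130 × 9/16 = 73.125
  spiny-fruited non-bitter: 130 × 3/16 = 24.375
  smooth-fruited bitter: 130 × 3/16 = 24.375
  smooth-fruited non-bitter: 130 × 1/16 = 8.125
χ² = Σ (O − E)² / E
  spiny-fruited bitter: (73 − 73.125)² / 73.125 = 0.0002
  spiny-fruited non-bitter: (26 − 24.375)² / 24.375 = 0.1083
  smooth-fruited bitter: (24 − 24.375)² / 24.375 = 0.0058
  smooth-fruited non-bitter: (7 − 8.125)² / 8.125 = 0.1558
χ² = 0.0002 + 0.1083 + 0.0058 + 0.1558 = 0.2701 ≈ 0.270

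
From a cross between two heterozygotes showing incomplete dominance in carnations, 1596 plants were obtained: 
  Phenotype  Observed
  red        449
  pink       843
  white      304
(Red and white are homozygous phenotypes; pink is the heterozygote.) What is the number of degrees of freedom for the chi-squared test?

With incomplete dominance, a heterozygote × heterozygote cross gives a 1:2:1 phenotypic ratio.
A goodness-of-fit test with 3 phenotype classes has df = 3 − 1 = 2.

2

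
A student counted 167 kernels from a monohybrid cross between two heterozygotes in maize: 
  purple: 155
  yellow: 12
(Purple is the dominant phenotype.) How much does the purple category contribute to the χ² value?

7.066

For a monohybrid cross between heterozygotes with complete dominance, the expected phenotypic ratio is 3:1.
Under the 3:1 hypothesis (Σ ratio = 4, N = 167):
  purple: 167 × 3/4 = 125.25
  yellow: 167 × 1/4 = 41.75
Contribution of purple: (155 − 125.25)² / 125.25 = 7.0664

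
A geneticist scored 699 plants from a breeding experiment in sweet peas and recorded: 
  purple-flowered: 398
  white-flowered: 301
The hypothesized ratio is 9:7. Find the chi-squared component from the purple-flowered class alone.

0.059

Expected counts for N = 699 under a 9:7 ratio (total parts = 16):
  purple-flowered: 699 × 9/16 = 393.1875
  white-flowered: 699 × 7/16 = 305.8125
Contribution of purple-flowered: (398 − 393.1875)² / 393.1875 = 0.0589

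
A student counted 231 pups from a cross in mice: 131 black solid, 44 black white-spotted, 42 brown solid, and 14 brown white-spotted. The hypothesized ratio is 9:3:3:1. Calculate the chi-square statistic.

Expected counts for N = 231 under a 9:3:3:1 ratio (total parts = 16):
  black solid: 231 × 9/16 = 129.9375
  black white-spotted: 231 × 3/16 = 43.3125
  brown solid: 231 × 3/16 = 43.3125
  brown white-spotted: 231 × 1/16 = 14.4375
χ² = Σ (O − E)² / E
  black solid: (131 − 129.9375)² / 129.9375 = 0.0087
  black white-spotted: (44 − 43.3125)² / 43.3125 = 0.0109
  brown solid: (42 − 43.3125)² / 43.3125 = 0.0398
  brown white-spotted: (14 − 14.4375)² / 14.4375 = 0.0133
χ² = 0.0087 + 0.0109 + 0.0398 + 0.0133 = 0.0727 ≈ 0.073

0.073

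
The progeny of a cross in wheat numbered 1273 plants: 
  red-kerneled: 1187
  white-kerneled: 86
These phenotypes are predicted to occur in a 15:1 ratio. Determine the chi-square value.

Under the 15:1 hypothesis (Σ ratio = 16, N = 1273):
  red-kerneled: 1273 × 15/16 = 1193.4375
  white-kerneled: 1273 × 1/16 = 79.5625
χ² = Σ (O − E)² / E
  red-kerneled: (1187 − 1193.4375)² / 1193.4375 = 0.0347
  white-kerneled: (86 − 79.5625)² / 79.5625 = 0.5209
χ² = 0.0347 + 0.5209 = 0.5556 ≈ 0.556

0.556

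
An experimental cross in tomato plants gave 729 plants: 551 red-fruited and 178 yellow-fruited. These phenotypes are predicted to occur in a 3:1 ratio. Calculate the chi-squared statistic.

The 3:1 ratio has 4 parts, so with N = 729 the expected counts are:
  red-fruited: 729 × 3/4 = 546.75
  yellow-fruited: 729 × 1/4 = 182.25
χ² = Σ (O − E)² / E
  red-fruited: (551 − 546.75)² / 546.75 = 0.0330
  yellow-fruited: (178 − 182.25)² / 182.25 = 0.0991
χ² = 0.0330 + 0.0991 = 0.1321 ≈ 0.132

0.132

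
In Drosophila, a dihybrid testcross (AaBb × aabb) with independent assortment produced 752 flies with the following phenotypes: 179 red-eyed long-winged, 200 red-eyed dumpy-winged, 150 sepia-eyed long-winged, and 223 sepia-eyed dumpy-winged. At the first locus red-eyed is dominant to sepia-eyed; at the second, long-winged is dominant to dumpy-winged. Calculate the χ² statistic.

15.394

A dihybrid testcross with independent assortment gives a 1:1:1:1 ratio.
Under the 1:1:1:1 hypothesis (Σ ratio = 4, N = 752):
  red-eyed long-winged: 752 × 1/4 = 188
  red-eyed dumpy-winged: 752 × 1/4 = 188
  sepia-eyed long-winged: 752 × 1/4 = 188
  sepia-eyed dumpy-winged: 752 × 1/4 = 188
χ² = Σ (O − E)² / E
  red-eyed long-winged: (179 − 188)² / 188 = 0.4309
  red-eyed dumpy-winged: (200 − 188)² / 188 = 0.7660
  sepia-eyed long-winged: (150 − 188)² / 188 = 7.6809
  sepia-eyed dumpy-winged: (223 − 188)² / 188 = 6.5160
χ² = 0.4309 + 0.7660 + 7.6809 + 6.5160 = 15.3938 ≈ 15.394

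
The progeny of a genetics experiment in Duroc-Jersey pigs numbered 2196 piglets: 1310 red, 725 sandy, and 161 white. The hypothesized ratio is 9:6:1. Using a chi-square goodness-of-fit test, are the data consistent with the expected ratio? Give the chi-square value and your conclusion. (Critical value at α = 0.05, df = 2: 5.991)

20.415; not consistent

Total ratio parts = 16. Expected numbers out of 2196:
  red: 2196 × 9/16 = 1235.25
  sandy: 2196 × 6/16 = 823.5
  white: 2196 × 1/16 = 137.25
χ² = Σ (O − E)² / E
  red: (1310 − 1235.25)² / 1235.25 = 4.5234
  sandy: (725 − 823.5)² / 823.5 = 11.7817
  white: (161 − 137.25)² / 137.25 = 4.1097
χ² = 4.5234 + 11.7817 + 4.1097 = 20.4148 ≈ 20.415
Degrees of freedom = 3 − 1 = 2; critical value at α = 0.05 is 5.991.
Since 20.415 > 5.991, we reject the null hypothesis — the data do not fit the 9:6:1 ratio.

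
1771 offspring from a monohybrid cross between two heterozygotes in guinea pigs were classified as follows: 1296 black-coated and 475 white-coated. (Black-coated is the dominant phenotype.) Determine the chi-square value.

3.132

For a monohybrid cross between heterozygotes with complete dominance, the expected phenotypic ratio is 3:1.
Expected counts for N = 1771 under a 3:1 ratio (total parts = 4):
  black-coated: 1771 × 3/4 = 1328.25
  white-coated: 1771 × 1/4 = 442.75
χ² = Σ (O − E)² / E
  black-coated: (1296 − 1328.25)² / 1328.25 = 0.7830
  white-coated: (475 − 442.75)² / 442.75 = 2.3491
χ² = 0.7830 + 2.3491 = 3.1321 ≈ 3.132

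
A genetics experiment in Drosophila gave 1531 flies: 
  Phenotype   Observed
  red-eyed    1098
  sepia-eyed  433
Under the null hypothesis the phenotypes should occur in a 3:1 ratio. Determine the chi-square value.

Total ratio parts = 4. Expected numbers out of 1531:
  red-eyed: 1531 × 3/4 = 1148.25
  sepia-eyed: 1531 × 1/4 = 382.75
χ² = Σ (O − E)² / E
  red-eyed: (1098 − 1148.25)² / 1148.25 = 2.1991
  sepia-eyed: (433 − 382.75)² / 382.75 = 6.5972
χ² = 2.1991 + 6.5972 = 8.7963 ≈ 8.796

8.796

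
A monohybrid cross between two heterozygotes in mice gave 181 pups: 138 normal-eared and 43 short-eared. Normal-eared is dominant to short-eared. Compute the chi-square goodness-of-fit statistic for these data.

For a monohybrid cross between heterozygotes with complete dominance, the expected phenotypic ratio is 3:1.
The 3:1 ratio has 4 parts, so with N = 181 the expected counts are:
  normal-eared: 181 × 3/4 = 135.75
  short-eared: 181 × 1/4 = 45.25
χ² = Σ (O − E)² / E
  normal-eared: (138 − 135.75)² / 135.75 = 0.0373
  short-eared: (43 − 45.25)² / 45.25 = 0.1119
χ² = 0.0373 + 0.1119 = 0.1492 ≈ 0.149

0.149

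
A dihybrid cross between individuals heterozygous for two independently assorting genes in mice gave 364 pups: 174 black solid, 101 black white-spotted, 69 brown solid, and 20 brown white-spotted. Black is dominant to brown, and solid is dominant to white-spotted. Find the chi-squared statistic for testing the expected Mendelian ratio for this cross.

A dihybrid F₂ with independent assortment and complete dominance at both loci gives a 9:3:3:1 phenotypic ratio.
Under the 9:3:3:1 hypothesis (Σ ratio = 16, N = 364):
  black solid: 364 × 9/16 = 204.75
  black white-spotted: 364 × 3/16 = 68.25
  brown solid: 364 × 3/16 = 68.25
  brown white-spotted: 364 × 1/16 = 22.75
χ² = Σ (O − E)² / E
  black solid: (174 − 204.75)² / 204.75 = 4.6181
  black white-spotted: (101 − 68.25)² / 68.25 = 15.7152
  brown solid: (69 − 68.25)² / 68.25 = 0.0082
  brown white-spotted: (20 − 22.75)² / 22.75 = 0.3324
χ² = 4.6181 + 15.7152 + 0.0082 + 0.3324 = 20.6739 ≈ 20.674

20.674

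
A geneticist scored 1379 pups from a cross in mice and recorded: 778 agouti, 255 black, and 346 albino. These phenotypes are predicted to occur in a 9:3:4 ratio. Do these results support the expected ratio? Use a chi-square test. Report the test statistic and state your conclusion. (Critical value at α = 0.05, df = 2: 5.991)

0.061; consistent

Under the 9:3:4 hypothesis (Σ ratio = 16, N = 1379):
  agouti: 1379 × 9/16 = 775.6875
  black: 1379 × 3/16 = 258.5625
  albino: 1379 × 4/16 = 344.75
χ² = Σ (O − E)² / E
  agouti: (778 − 775.6875)² / 775.6875 = 0.0069
  black: (255 − 258.5625)² / 258.5625 = 0.0491
  albino: (346 − 344.75)² / 344.75 = 0.0045
χ² = 0.0069 + 0.0491 + 0.0045 = 0.0605 ≈ 0.061
Degrees of freedom = 3 − 1 = 2; critical value at α = 0.05 is 5.991.
Since 0.061 < 5.991, we fail to reject the null hypothesis — the data are consistent with the 9:3:4 ratio.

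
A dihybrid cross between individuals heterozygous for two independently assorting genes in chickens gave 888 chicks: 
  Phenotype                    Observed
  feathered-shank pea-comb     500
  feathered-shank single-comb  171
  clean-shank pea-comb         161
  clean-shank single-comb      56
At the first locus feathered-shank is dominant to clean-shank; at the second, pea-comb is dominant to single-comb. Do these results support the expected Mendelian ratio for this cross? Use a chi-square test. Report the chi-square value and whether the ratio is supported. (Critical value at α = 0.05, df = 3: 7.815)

A dihybrid F₂ with independent assortment and complete dominance at both loci gives a 9:3:3:1 phenotypic ratio.
The 9:3:3:1 ratio has 16 parts, so with N = 888 the expected counts are:
  feathered-shank pea-comb: 888 × 9/16 = 499.5
  feathered-shank single-comb: 888 × 3/16 = 166.5
  clean-shank pea-comb: 888 × 3/16 = 166.5
  clean-shank single-comb: 888 × 1/16 = 55.5
χ² = Σ (O − E)² / E
  feathered-shank pea-comb: (500 − 499.5)² / 499.5 = 0.0005
  feathered-shank single-comb: (171 − 166.5)² / 166.5 = 0.1216
  clean-shank pea-comb: (161 − 166.5)² / 166.5 = 0.1817
  clean-shank single-comb: (56 − 55.5)² / 55.5 = 0.0045
χ² = 0.0005 + 0.1216 + 0.1817 + 0.0045 = 0.3083 ≈ 0.308
Degrees of freedom = 4 − 1 = 3; critical value at α = 0.05 is 7.815.
Since 0.308 < 7.815, we fail to reject the null hypothesis — the data are consistent with the 9:3:3:1 ratio.

0.308; consistent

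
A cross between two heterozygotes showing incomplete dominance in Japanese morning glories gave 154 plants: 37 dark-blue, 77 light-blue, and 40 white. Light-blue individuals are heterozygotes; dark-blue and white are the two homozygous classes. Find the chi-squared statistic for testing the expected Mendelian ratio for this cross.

With incomplete dominance, a heterozygote × heterozygote cross gives a 1:2:1 phenotypic ratio.
The 1:2:1 ratio has 4 parts, so with N = 154 the expected counts are:
  dark-blue: 154 × 1/4 = 38.5
  light-blue: 154 × 2/4 = 77
  white: 154 × 1/4 = 38.5
χ² = Σ (O − E)² / E
  dark-blue: (37 − 38.5)² / 38.5 = 0.0584
  light-blue: (77 − 77)² / 77 = 0.0000
  white: (40 − 38.5)² / 38.5 = 0.0584
χ² = 0.0584 + 0.0000 + 0.0584 = 0.1168 ≈ 0.117

0.117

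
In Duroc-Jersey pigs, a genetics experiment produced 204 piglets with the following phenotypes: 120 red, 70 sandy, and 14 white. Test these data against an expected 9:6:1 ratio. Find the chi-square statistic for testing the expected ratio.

0.915

Total ratio parts = 16. Expected numbers out of 204:
  red: 204 × 9/16 = 114.75
  sandy: 204 × 6/16 = 76.5
  white: 204 × 1/16 = 12.75
χ² = Σ (O − E)² / E
  red: (120 − 114.75)² / 114.75 = 0.2402
  sandy: (70 − 76.5)² / 76.5 = 0.5523
  white: (14 − 12.75)² / 12.75 = 0.1225
χ² = 0.2402 + 0.5523 + 0.1225 = 0.915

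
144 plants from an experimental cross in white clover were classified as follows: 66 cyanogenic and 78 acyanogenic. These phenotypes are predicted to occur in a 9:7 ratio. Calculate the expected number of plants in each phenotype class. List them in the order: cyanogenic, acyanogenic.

Expected counts for N = 144 under a 9:7 ratio (total parts = 16):
  cyanogenic: 144 × 9/16 = 81
  acyanogenic: 144 × 7/16 = 63

81, 63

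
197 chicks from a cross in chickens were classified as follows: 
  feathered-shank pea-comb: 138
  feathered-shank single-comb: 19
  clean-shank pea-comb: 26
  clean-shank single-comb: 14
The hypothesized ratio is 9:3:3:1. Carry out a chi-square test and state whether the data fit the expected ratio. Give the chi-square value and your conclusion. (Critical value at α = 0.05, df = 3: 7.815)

Expected counts for N = 197 under a 9:3:3:1 ratio (total parts = 16):
  feathered-shank pea-comb: 197 × 9/16 = 110.8125
  feathered-shank single-comb: 197 × 3/16 = 36.9375
  clean-shank pea-comb: 197 × 3/16 = 36.9375
  clean-shank single-comb: 197 × 1/16 = 12.3125
χ² = Σ (O − E)² / E
  feathered-shank pea-comb: (138 − 110.8125)² / 110.8125 = 6.6704
  feathered-shank single-comb: (19 − 36.9375)² / 36.9375 = 8.7108
  clean-shank pea-comb: (26 − 36.9375)² / 36.9375 = 3.2387
  clean-shank single-comb: (14 − 12.3125)² / 12.3125 = 0.2313
χ² = 6.6704 + 8.7108 + 3.2387 + 0.2313 = 18.8512 ≈ 18.851
Degrees of freedom = 4 − 1 = 3; critical value at α = 0.05 is 7.815.
Since 18.851 > 7.815, we reject the null hypothesis — the data do not fit the 9:3:3:1 ratio.

18.851; not consistent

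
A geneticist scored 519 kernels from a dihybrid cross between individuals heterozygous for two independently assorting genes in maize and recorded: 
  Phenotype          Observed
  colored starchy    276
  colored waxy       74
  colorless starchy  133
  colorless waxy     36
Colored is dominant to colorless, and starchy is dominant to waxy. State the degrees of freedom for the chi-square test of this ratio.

3

A dihybrid F₂ with independent assortment and complete dominance at both loci gives a 9:3:3:1 phenotypic ratio.
A goodness-of-fit test with 4 phenotype classes has df = 4 − 1 = 3.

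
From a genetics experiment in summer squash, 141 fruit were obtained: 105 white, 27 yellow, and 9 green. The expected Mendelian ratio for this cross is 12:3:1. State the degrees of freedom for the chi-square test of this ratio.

A goodness-of-fit test with 3 phenotype classes has df = 3 − 1 = 2.

2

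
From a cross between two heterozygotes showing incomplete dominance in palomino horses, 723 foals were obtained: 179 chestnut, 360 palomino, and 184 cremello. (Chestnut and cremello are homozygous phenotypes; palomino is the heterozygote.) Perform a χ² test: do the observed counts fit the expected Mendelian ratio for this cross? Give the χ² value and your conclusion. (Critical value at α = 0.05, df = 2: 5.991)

0.082; consistent

With incomplete dominance, a heterozygote × heterozygote cross gives a 1:2:1 phenotypic ratio.
Total ratio parts = 4. Expected numbers out of 723:
  chestnut: 723 × 1/4 = 180.75
  palomino: 723 × 2/4 = 361.5
  cremello: 723 × 1/4 = 180.75
χ² = Σ (O − E)² / E
  chestnut: (179 − 180.75)² / 180.75 = 0.0169
  palomino: (360 − 361.5)² / 361.5 = 0.0062
  cremello: (184 − 180.75)² / 180.75 = 0.0584
χ² = 0.0169 + 0.0062 + 0.0584 = 0.0815 ≈ 0.082
Degrees of freedom = 3 − 1 = 2; critical value at α = 0.05 is 5.991.
Since 0.082 < 5.991, we fail to reject the null hypothesis — the data are consistent with the 1:2:1 ratio.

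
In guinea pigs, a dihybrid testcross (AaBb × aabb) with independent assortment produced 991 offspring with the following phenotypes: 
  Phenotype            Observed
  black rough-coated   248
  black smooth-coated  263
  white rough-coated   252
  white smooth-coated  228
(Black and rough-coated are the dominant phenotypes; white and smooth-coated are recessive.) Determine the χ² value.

A dihybrid testcross with independent assortment gives a 1:1:1:1 ratio.
Total ratio parts = 4. Expected numbers out of 991:
  black rough-coated: 991 × 1/4 = 247.75
  black smooth-coated: 991 × 1/4 = 247.75
  white rough-coated: 991 × 1/4 = 247.75
  white smooth-coated: 991 × 1/4 = 247.75
χ² = Σ (O − E)² / E
  black rough-coated: (248 − 247.75)² / 247.75 = 0.0003
  black smooth-coated: (263 − 247.75)² / 247.75 = 0.9387
  white rough-coated: (252 − 247.75)² / 247.75 = 0.0729
  white smooth-coated: (228 − 247.75)² / 247.75 = 1.5744
χ² = 0.0003 + 0.9387 + 0.0729 + 1.5744 = 2.5863 ≈ 2.586

2.586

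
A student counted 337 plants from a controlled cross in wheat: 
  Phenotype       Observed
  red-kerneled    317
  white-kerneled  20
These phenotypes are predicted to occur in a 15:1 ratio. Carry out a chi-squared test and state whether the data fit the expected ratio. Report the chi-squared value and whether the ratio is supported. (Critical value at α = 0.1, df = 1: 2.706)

0.057; consistent

Total ratio parts = 16. Expected numbers out of 337:
  red-kerneled: 337 × 15/16 = 315.9375
  white-kerneled: 337 × 1/16 = 21.0625
χ² = Σ (O − E)² / E
  red-kerneled: (317 − 315.9375)² / 315.9375 = 0.0036
  white-kerneled: (20 − 21.0625)² / 21.0625 = 0.0536
χ² = 0.0036 + 0.0536 = 0.0572 ≈ 0.057
Degrees of freedom = 2 − 1 = 1; critical value at α = 0.1 is 2.706.
Since 0.057 < 2.706, we fail to reject the null hypothesis — the data are consistent with the 15:1 ratio.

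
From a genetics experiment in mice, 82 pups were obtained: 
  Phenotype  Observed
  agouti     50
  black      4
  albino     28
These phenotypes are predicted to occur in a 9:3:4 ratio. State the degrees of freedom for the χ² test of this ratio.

2

A goodness-of-fit test with 3 phenotype classes has df = 3 − 1 = 2.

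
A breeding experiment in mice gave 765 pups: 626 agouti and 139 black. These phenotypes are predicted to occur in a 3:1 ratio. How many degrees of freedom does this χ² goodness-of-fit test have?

A goodness-of-fit test with 2 phenotype classes has df = 2 − 1 = 1.

1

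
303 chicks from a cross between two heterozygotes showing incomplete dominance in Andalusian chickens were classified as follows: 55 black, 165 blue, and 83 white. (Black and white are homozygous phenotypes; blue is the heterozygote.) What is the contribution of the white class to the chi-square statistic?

With incomplete dominance, a heterozygote × heterozygote cross gives a 1:2:1 phenotypic ratio.
The 1:2:1 ratio has 4 parts, so with N = 303 the expected counts are:
  black: 303 × 1/4 = 75.75
  blue: 303 × 2/4 = 151.5
  white: 303 × 1/4 = 75.75
Contribution of white: (83 − 75.75)² / 75.75 = 0.6939

0.694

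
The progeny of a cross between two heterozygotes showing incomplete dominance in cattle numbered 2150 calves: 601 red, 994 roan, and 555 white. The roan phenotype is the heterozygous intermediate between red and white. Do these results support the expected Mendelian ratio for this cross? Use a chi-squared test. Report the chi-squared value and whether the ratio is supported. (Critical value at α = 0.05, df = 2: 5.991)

14.175; not consistent

With incomplete dominance, a heterozygote × heterozygote cross gives a 1:2:1 phenotypic ratio.
Expected counts for N = 2150 under a 1:2:1 ratio (total parts = 4):
  red: 2150 × 1/4 = 537.5
  roan: 2150 × 2/4 = 1075
  white: 2150 × 1/4 = 537.5
χ² = Σ (O − E)² / E
  red: (601 − 537.5)² / 537.5 = 7.5019
  roan: (994 − 1075)² / 1075 = 6.1033
  white: (555 − 537.5)² / 537.5 = 0.5698
χ² = 7.5019 + 6.1033 + 0.5698 = 14.175
Degrees of freedom = 3 − 1 = 2; critical value at α = 0.05 is 5.991.
Since 14.175 > 5.991, we reject the null hypothesis — the data do not fit the 1:2:1 ratio.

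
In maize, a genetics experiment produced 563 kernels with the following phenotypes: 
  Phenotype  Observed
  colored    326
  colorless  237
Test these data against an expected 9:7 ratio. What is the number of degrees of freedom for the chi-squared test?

A goodness-of-fit test with 2 phenotype classes has df = 2 − 1 = 1.

1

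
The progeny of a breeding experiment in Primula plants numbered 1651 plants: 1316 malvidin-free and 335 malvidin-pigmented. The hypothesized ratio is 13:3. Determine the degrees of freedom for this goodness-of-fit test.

1

A goodness-of-fit test with 2 phenotype classes has df = 2 − 1 = 1.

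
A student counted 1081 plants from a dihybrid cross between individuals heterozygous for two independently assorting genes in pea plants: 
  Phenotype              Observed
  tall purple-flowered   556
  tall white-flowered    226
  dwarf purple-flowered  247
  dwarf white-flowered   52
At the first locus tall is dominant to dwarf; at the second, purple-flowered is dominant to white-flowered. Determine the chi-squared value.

20.411

A dihybrid F₂ with independent assortment and complete dominance at both loci gives a 9:3:3:1 phenotypic ratio.
Under the 9:3:3:1 hypothesis (Σ ratio = 16, N = 1081):
  tall purple-flowered: 1081 × 9/16 = 608.0625
  tall white-flowered: 1081 × 3/16 = 202.6875
  dwarf purple-flowered: 1081 × 3/16 = 202.6875
  dwarf white-flowered: 1081 × 1/16 = 67.5625
χ² = Σ (O − E)² / E
  tall purple-flowered: (556 − 608.0625)² / 608.0625 = 4.4576
  tall white-flowered: (226 − 202.6875)² / 202.6875 = 2.6813
  dwarf purple-flowered: (247 − 202.6875)² / 202.6875 = 9.6878
  dwarf white-flowered: (52 − 67.5625)² / 67.5625 = 3.5847
χ² = 4.4576 + 2.6813 + 9.6878 + 3.5847 = 20.4114 ≈ 20.411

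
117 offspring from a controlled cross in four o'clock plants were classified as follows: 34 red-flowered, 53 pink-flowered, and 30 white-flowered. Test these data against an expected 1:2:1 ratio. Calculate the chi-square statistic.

1.308

Expected counts for N = 117 under a 1:2:1 ratio (total parts = 4):
  red-flowered: 117 × 1/4 = 29.25
  pink-flowered: 117 × 2/4 = 58.5
  white-flowered: 117 × 1/4 = 29.25
χ² = Σ (O − E)² / E
  red-flowered: (34 − 29.25)² / 29.25 = 0.7714
  pink-flowered: (53 − 58.5)² / 58.5 = 0.5171
  white-flowered: (30 − 29.25)² / 29.25 = 0.0192
χ² = 0.7714 + 0.5171 + 0.0192 = 1.3077 ≈ 1.308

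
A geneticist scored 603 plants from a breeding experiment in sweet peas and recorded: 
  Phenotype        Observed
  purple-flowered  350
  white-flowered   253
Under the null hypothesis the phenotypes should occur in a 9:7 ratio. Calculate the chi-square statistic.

0.788

Under the 9:7 hypothesis (Σ ratio = 16, N = 603):
  purple-flowered: 603 × 9/16 = 339.1875
  white-flowered: 603 × 7/16 = 263.8125
χ² = Σ (O − E)² / E
  purple-flowered: (350 − 339.1875)² / 339.1875 = 0.3447
  white-flowered: (253 − 263.8125)² / 263.8125 = 0.4432
χ² = 0.3447 + 0.4432 = 0.7879 ≈ 0.788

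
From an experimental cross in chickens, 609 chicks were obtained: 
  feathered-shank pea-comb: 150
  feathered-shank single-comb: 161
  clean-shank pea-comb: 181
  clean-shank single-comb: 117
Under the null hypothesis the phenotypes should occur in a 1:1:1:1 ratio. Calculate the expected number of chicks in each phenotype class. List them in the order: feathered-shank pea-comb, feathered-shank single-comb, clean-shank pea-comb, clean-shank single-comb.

152.25, 152.25, 152.25, 152.25

Total ratio parts = 4. Expected numbers out of 609:
  feathered-shank pea-comb: 609 × 1/4 = 152.25
  feathered-shank single-comb: 609 × 1/4 = 152.25
  clean-shank pea-comb: 609 × 1/4 = 152.25
  clean-shank single-comb: 609 × 1/4 = 152.25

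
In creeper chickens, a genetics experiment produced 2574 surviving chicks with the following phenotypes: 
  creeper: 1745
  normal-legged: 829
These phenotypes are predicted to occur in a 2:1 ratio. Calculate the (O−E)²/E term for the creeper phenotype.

Expected counts for N = 2574 under a 2:1 ratio (total parts = 3):
  creeper: 2574 × 2/3 = 1716
  normal-legged: 2574 × 1/3 = 858
Contribution of creeper: (1745 − 1716)² / 1716 = 0.4901

0.490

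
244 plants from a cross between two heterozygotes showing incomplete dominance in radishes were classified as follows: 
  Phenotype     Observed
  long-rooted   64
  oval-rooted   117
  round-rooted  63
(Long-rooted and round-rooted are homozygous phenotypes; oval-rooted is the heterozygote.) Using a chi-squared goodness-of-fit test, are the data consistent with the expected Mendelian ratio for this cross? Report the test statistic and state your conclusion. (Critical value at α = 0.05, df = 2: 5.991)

With incomplete dominance, a heterozygote × heterozygote cross gives a 1:2:1 phenotypic ratio.
The 1:2:1 ratio has 4 parts, so with N = 244 the expected counts are:
  long-rooted: 244 × 1/4 = 61
  oval-rooted: 244 × 2/4 = 122
  round-rooted: 244 × 1/4 = 61
χ² = Σ (O − E)² / E
  long-rooted: (64 − 61)² / 61 = 0.1475
  oval-rooted: (117 − 122)² / 122 = 0.2049
  round-rooted: (63 − 61)² / 61 = 0.0656
χ² = 0.1475 + 0.2049 + 0.0656 = 0.418
Degrees of freedom = 3 − 1 = 2; critical value at α = 0.05 is 5.991.
Since 0.418 < 5.991, we fail to reject the null hypothesis — the data are consistent with the 1:2:1 ratio.

0.418; consistent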